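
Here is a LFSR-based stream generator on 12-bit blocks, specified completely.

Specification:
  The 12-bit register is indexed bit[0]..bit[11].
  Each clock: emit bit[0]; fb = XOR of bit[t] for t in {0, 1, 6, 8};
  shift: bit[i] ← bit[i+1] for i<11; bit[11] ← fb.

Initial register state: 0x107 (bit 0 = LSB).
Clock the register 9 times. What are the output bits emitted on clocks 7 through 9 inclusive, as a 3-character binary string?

reg_0 = 0x107
clock 1: out=1, reg = 0x883
clock 2: out=1, reg = 0x441
clock 3: out=1, reg = 0x220
clock 4: out=0, reg = 0x110
clock 5: out=0, reg = 0x888
clock 6: out=0, reg = 0x444
clock 7: out=0, reg = 0xA22
clock 8: out=0, reg = 0xD11
clock 9: out=1, reg = 0x688

001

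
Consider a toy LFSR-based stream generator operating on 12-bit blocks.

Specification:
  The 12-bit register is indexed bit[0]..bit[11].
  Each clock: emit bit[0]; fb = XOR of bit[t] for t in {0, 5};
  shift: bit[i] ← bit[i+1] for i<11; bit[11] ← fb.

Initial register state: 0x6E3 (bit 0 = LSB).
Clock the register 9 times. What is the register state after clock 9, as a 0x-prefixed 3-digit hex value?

reg_0 = 0x6E3
clock 1: out=1, reg = 0x371
clock 2: out=1, reg = 0x1B8
clock 3: out=0, reg = 0x8DC
clock 4: out=0, reg = 0x46E
clock 5: out=0, reg = 0xA37
clock 6: out=1, reg = 0x51B
clock 7: out=1, reg = 0xA8D
clock 8: out=1, reg = 0xD46
clock 9: out=0, reg = 0x6A3

0x6A3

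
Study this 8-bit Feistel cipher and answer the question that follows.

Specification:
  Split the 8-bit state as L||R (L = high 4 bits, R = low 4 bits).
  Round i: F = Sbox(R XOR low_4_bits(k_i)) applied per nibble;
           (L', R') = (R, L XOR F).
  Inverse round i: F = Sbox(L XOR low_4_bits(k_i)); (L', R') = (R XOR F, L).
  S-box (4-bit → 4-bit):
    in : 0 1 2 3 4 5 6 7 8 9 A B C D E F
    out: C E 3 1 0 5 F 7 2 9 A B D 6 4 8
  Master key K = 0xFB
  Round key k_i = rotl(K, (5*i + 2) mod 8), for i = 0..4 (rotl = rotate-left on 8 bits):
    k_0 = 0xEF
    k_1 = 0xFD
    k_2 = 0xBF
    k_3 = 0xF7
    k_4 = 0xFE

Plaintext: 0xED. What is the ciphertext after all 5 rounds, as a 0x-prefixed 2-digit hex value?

0x52

s_0 = plaintext = 0xED
s_1 = Round(s_0, k_0) = 0xDD
s_2 = Round(s_1, k_1) = 0xD1
s_3 = Round(s_2, k_2) = 0x19
s_4 = Round(s_3, k_3) = 0x95
s_5 = Round(s_4, k_4) = 0x52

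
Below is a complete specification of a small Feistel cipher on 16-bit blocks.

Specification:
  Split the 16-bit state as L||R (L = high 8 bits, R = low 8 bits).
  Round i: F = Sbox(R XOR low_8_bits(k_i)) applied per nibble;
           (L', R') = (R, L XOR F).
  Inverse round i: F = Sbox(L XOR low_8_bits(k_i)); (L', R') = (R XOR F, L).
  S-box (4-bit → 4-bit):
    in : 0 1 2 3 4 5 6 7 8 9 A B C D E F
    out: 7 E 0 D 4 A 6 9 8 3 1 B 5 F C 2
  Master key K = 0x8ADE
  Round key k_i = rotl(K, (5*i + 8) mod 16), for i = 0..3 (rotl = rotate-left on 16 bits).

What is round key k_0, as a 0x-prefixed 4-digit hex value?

0xDE8A

K = 0x8ADE
k_0 = rotl(K, (5*0+8) mod 16) = rotl(K, 8) = 0xDE8A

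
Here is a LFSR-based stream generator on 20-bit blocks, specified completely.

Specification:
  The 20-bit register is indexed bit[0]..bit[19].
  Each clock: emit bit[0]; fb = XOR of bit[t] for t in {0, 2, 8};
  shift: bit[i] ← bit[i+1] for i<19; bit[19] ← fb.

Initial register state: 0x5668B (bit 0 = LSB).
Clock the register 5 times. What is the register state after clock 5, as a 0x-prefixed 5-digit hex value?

reg_0 = 0x5668B
clock 1: out=1, reg = 0xAB345
clock 2: out=1, reg = 0xD59A2
clock 3: out=0, reg = 0xEACD1
clock 4: out=1, reg = 0xF5668
clock 5: out=0, reg = 0x7AB34

0x7AB34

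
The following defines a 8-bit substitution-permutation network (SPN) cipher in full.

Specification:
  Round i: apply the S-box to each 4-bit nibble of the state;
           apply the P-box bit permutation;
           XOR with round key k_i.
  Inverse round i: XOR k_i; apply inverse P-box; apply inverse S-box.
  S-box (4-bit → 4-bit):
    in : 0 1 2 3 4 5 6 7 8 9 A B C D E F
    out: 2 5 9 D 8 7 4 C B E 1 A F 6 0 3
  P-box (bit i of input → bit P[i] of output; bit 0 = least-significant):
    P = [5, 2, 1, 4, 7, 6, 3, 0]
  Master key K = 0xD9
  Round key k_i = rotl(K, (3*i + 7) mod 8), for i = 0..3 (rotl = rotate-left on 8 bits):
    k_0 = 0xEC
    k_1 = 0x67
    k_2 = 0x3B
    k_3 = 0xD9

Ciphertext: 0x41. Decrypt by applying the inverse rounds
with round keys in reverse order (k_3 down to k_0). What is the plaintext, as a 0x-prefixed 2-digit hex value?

0x76

s_0 = ciphertext = 0x41
s_1 = InvRound(s_0, k_3) = 0x14
s_2 = InvRound(s_1, k_2) = 0x75
s_3 = InvRound(s_2, k_1) = 0xE7
s_4 = InvRound(s_3, k_0) = 0x76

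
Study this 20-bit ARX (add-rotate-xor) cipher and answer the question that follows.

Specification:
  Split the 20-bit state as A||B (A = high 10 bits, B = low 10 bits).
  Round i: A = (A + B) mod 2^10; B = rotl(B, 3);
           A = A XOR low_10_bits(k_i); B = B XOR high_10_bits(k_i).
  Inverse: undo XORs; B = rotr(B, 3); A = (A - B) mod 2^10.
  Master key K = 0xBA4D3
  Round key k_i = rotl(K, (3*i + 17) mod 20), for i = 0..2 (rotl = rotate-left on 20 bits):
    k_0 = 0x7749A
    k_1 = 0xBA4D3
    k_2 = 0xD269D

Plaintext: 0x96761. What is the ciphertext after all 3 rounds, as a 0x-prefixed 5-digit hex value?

s_0 = plaintext = 0x96761
s_1 = Round(s_0, k_0) = 0x482D3
s_2 = Round(s_1, k_1) = 0xC8074
s_3 = Round(s_2, k_2) = 0x424E9

0x424E9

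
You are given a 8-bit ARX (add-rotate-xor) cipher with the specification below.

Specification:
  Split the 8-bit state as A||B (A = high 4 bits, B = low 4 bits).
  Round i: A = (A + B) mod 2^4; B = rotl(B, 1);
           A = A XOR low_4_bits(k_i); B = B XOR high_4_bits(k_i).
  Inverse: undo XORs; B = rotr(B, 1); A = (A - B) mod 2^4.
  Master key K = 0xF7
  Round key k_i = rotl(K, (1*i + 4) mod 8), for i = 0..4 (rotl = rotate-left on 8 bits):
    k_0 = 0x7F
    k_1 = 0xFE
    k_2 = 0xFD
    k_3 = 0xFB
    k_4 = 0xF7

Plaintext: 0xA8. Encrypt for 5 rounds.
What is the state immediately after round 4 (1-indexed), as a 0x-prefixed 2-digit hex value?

s_0 = plaintext = 0xA8
s_1 = Round(s_0, k_0) = 0xD6
s_2 = Round(s_1, k_1) = 0xD3
s_3 = Round(s_2, k_2) = 0xD9
s_4 = Round(s_3, k_3) = 0xDC
s_5 = Round(s_4, k_4) = 0xE6

0xDC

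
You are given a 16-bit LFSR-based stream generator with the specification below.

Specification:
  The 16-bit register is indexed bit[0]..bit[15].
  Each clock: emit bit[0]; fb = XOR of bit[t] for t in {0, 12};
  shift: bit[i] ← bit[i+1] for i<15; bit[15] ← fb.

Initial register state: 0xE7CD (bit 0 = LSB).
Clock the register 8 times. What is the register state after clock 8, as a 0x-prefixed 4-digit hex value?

0xF3E7

reg_0 = 0xE7CD
clock 1: out=1, reg = 0xF3E6
clock 2: out=0, reg = 0xF9F3
clock 3: out=1, reg = 0x7CF9
clock 4: out=1, reg = 0x3E7C
clock 5: out=0, reg = 0x9F3E
clock 6: out=0, reg = 0xCF9F
clock 7: out=1, reg = 0xE7CF
clock 8: out=1, reg = 0xF3E7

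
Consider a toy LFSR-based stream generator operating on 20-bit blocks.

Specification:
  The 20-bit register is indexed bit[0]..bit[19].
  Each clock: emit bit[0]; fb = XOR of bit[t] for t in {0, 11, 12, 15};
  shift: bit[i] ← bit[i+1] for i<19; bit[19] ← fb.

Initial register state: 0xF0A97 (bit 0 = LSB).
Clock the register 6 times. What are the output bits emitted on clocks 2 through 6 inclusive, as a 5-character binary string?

reg_0 = 0xF0A97
clock 1: out=1, reg = 0x7854B
clock 2: out=1, reg = 0x3C2A5
clock 3: out=1, reg = 0x1E152
clock 4: out=0, reg = 0x8F0A9
clock 5: out=1, reg = 0xC7854
clock 6: out=0, reg = 0x63C2A

11010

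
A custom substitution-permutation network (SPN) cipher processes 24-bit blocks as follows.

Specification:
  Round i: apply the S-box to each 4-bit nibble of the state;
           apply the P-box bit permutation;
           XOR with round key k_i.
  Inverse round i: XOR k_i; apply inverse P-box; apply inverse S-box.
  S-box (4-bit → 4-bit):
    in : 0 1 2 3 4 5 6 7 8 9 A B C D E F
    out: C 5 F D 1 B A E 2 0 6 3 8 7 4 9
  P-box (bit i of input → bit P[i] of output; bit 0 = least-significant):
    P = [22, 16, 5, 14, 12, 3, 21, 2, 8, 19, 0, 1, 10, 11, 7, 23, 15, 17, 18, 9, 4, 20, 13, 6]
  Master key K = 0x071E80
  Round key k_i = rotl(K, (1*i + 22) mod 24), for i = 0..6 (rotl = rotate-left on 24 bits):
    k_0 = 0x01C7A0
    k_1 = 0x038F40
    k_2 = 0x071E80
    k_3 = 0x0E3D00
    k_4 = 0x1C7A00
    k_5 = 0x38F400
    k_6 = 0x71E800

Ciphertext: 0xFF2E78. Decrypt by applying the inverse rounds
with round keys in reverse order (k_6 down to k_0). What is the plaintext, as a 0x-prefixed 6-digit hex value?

0x45CD5C

s_0 = ciphertext = 0xFF2E78
s_1 = InvRound(s_0, k_6) = 0xF2F880
s_2 = InvRound(s_1, k_5) = 0x982894
s_3 = InvRound(s_2, k_4) = 0x4009FC
s_4 = InvRound(s_3, k_3) = 0x3A1851
s_5 = InvRound(s_4, k_2) = 0x501AE8
s_6 = InvRound(s_5, k_1) = 0x8B14BD
s_7 = InvRound(s_6, k_0) = 0x45CD5C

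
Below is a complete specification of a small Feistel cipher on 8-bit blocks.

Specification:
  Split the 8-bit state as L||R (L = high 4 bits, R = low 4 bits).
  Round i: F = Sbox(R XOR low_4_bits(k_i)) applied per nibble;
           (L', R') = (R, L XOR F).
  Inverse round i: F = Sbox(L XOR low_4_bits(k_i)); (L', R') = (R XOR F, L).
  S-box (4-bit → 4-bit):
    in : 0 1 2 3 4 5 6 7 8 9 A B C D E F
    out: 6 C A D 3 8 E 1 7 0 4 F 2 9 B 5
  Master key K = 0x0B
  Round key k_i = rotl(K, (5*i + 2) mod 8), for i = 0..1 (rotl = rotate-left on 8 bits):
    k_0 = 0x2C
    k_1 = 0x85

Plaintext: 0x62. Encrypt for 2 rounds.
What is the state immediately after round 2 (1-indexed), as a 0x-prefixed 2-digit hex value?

s_0 = plaintext = 0x62
s_1 = Round(s_0, k_0) = 0x2D
s_2 = Round(s_1, k_1) = 0xD5

0xD5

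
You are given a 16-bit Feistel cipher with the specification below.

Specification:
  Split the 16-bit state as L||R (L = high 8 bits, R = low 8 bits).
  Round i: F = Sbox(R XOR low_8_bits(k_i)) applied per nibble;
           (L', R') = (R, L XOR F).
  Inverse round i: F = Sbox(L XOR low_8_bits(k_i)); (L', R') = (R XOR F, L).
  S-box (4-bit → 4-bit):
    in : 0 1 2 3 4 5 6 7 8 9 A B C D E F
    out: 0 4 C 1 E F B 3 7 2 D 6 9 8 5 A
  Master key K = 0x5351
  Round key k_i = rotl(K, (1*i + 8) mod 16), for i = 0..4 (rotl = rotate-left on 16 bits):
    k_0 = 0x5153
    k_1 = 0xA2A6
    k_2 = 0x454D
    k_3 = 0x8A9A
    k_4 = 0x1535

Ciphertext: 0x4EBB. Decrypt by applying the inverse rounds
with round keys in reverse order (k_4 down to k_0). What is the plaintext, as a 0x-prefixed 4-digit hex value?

0xFA9B

s_0 = ciphertext = 0x4EBB
s_1 = InvRound(s_0, k_4) = 0x8D4E
s_2 = InvRound(s_1, k_3) = 0x0D8D
s_3 = InvRound(s_2, k_2) = 0x6D0D
s_4 = InvRound(s_3, k_1) = 0x9B6D
s_5 = InvRound(s_4, k_0) = 0xFA9B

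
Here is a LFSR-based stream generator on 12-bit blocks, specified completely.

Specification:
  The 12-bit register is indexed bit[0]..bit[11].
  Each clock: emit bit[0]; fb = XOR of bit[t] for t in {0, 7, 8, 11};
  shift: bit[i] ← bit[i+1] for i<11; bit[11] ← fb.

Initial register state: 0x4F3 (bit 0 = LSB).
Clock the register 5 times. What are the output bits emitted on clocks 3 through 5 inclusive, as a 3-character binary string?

reg_0 = 0x4F3
clock 1: out=1, reg = 0x279
clock 2: out=1, reg = 0x93C
clock 3: out=0, reg = 0x49E
clock 4: out=0, reg = 0xA4F
clock 5: out=1, reg = 0x527

001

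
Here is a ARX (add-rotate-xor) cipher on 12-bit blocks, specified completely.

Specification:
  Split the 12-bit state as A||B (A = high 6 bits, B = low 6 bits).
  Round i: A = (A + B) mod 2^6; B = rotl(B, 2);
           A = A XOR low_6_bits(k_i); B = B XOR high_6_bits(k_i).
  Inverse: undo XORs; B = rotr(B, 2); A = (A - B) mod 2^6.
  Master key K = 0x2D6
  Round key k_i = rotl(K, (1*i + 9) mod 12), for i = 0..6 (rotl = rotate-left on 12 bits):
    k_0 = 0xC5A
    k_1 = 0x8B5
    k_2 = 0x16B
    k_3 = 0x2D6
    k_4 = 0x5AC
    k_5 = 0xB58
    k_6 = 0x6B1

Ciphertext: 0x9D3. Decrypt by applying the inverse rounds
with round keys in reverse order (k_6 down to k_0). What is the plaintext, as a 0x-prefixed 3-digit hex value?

s_0 = ciphertext = 0x9D3
s_1 = InvRound(s_0, k_6) = 0x112
s_2 = InvRound(s_1, k_5) = 0x77F
s_3 = InvRound(s_2, k_4) = 0x5DA
s_4 = InvRound(s_3, k_3) = 0xB54
s_5 = InvRound(s_4, k_2) = 0xC94
s_6 = InvRound(s_5, k_1) = 0x6AD
s_7 = InvRound(s_6, k_0) = 0xE47

0xE47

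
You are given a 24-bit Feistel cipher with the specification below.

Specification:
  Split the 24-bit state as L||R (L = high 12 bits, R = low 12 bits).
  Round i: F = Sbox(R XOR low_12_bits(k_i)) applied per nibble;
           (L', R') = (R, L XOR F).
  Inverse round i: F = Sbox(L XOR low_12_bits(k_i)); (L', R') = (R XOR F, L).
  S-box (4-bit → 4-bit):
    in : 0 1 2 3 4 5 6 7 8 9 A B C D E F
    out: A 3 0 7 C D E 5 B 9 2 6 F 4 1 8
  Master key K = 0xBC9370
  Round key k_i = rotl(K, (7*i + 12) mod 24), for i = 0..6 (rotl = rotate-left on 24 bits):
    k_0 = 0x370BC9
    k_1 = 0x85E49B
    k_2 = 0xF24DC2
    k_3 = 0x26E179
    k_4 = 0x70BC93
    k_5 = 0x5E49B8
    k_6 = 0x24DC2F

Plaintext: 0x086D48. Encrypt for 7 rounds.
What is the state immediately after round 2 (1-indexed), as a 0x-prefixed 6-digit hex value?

0xE35F69

s_0 = plaintext = 0x086D48
s_1 = Round(s_0, k_0) = 0xD48E35
s_2 = Round(s_1, k_1) = 0xE35F69
s_3 = Round(s_2, k_2) = 0xF69E13
s_4 = Round(s_3, k_3) = 0xE1378B
s_5 = Round(s_4, k_4) = 0x78B828
s_6 = Round(s_5, k_5) = 0x828411
s_7 = Round(s_6, k_6) = 0x411359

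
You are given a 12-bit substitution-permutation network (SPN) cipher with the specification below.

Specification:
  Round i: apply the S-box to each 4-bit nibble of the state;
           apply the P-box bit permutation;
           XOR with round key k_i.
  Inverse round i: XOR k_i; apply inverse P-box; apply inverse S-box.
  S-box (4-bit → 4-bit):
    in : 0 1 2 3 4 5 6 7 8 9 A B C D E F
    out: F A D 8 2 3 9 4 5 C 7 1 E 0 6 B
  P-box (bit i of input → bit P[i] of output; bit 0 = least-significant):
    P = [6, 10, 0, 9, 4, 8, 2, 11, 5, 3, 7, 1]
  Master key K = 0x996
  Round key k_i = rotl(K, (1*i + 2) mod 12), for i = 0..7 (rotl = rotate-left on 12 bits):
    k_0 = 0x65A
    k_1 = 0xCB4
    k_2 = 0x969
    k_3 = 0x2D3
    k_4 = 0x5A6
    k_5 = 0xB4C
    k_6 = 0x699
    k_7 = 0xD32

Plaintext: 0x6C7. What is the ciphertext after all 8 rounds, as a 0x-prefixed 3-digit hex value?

0x5C8

s_0 = plaintext = 0x6C7
s_1 = Round(s_0, k_0) = 0xF7D
s_2 = Round(s_1, k_1) = 0xC9A
s_3 = Round(s_2, k_2) = 0x5A6
s_4 = Round(s_3, k_3) = 0x1AF
s_5 = Round(s_4, k_4) = 0x2F8
s_6 = Round(s_5, k_5) = 0x2BF
s_7 = Round(s_6, k_6) = 0x06B
s_8 = Round(s_7, k_7) = 0x5C8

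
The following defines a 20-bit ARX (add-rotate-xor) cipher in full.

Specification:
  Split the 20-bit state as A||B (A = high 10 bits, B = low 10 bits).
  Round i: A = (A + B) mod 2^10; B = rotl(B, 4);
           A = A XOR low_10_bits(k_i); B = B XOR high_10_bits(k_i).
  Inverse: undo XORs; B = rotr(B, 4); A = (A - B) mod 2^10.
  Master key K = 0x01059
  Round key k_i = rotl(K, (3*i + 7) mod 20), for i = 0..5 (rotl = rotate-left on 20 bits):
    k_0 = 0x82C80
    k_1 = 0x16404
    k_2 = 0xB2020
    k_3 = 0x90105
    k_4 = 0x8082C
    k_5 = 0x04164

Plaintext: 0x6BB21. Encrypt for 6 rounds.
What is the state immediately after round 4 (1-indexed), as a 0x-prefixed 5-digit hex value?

0xC0B81

s_0 = plaintext = 0x6BB21
s_1 = Round(s_0, k_0) = 0x13C17
s_2 = Round(s_1, k_1) = 0x18929
s_3 = Round(s_2, k_2) = 0x6AC5C
s_4 = Round(s_3, k_3) = 0xC0B81
s_5 = Round(s_4, k_4) = 0xABE1C
s_6 = Round(s_5, k_5) = 0x6BDD8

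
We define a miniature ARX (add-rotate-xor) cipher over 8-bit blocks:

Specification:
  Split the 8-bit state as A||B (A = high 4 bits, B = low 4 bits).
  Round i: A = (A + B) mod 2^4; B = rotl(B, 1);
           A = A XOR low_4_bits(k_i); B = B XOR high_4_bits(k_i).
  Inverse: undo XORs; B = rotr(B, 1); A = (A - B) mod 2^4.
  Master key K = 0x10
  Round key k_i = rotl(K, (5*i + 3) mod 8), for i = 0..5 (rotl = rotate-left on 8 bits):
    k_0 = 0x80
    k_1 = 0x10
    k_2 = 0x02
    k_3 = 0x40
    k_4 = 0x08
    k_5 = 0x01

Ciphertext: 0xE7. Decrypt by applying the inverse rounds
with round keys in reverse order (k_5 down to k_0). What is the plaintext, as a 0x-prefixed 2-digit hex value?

0x79

s_0 = ciphertext = 0xE7
s_1 = InvRound(s_0, k_5) = 0x4B
s_2 = InvRound(s_1, k_4) = 0xFD
s_3 = InvRound(s_2, k_3) = 0x3C
s_4 = InvRound(s_3, k_2) = 0xB6
s_5 = InvRound(s_4, k_1) = 0x0B
s_6 = InvRound(s_5, k_0) = 0x79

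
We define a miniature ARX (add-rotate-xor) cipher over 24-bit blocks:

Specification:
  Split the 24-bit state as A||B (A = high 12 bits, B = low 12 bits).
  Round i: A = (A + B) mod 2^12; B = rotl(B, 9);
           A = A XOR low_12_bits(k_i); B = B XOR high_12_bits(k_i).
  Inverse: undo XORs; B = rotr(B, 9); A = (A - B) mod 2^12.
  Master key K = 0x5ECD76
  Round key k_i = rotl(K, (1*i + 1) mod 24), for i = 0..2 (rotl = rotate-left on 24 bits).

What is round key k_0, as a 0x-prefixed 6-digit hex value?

0xBD9AEC

K = 0x5ECD76
k_0 = rotl(K, (1*0+1) mod 24) = rotl(K, 1) = 0xBD9AEC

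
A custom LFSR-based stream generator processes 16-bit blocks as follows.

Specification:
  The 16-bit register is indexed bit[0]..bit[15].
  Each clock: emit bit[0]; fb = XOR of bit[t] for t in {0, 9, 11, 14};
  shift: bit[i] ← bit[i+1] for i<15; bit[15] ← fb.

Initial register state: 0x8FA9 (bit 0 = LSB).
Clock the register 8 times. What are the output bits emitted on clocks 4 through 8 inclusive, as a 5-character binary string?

reg_0 = 0x8FA9
clock 1: out=1, reg = 0xC7D4
clock 2: out=0, reg = 0x63EA
clock 3: out=0, reg = 0x31F5
clock 4: out=1, reg = 0x98FA
clock 5: out=0, reg = 0xCC7D
clock 6: out=1, reg = 0xE63E
clock 7: out=0, reg = 0x731F
clock 8: out=1, reg = 0xB98F

10101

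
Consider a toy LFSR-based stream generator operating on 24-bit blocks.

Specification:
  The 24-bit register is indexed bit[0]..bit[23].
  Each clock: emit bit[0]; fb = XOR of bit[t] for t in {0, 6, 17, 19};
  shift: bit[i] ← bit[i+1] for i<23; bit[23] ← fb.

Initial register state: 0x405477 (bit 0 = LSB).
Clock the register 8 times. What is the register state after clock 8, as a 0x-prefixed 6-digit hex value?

0xCE4054

reg_0 = 0x405477
clock 1: out=1, reg = 0x202A3B
clock 2: out=1, reg = 0x90151D
clock 3: out=1, reg = 0xC80A8E
clock 4: out=0, reg = 0xE40547
clock 5: out=1, reg = 0x7202A3
clock 6: out=1, reg = 0x390151
clock 7: out=1, reg = 0x9C80A8
clock 8: out=0, reg = 0xCE4054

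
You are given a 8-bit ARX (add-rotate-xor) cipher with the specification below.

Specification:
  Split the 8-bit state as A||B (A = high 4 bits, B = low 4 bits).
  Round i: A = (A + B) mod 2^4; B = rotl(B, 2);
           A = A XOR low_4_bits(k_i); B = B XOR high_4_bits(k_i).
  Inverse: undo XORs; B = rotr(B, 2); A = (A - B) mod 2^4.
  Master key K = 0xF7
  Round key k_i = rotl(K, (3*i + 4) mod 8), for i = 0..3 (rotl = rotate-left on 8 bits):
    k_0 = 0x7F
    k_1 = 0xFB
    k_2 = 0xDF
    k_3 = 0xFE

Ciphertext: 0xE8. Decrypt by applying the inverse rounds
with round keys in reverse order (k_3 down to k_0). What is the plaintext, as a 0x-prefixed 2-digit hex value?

0x52

s_0 = ciphertext = 0xE8
s_1 = InvRound(s_0, k_3) = 0x3D
s_2 = InvRound(s_1, k_2) = 0xC0
s_3 = InvRound(s_2, k_1) = 0x8F
s_4 = InvRound(s_3, k_0) = 0x52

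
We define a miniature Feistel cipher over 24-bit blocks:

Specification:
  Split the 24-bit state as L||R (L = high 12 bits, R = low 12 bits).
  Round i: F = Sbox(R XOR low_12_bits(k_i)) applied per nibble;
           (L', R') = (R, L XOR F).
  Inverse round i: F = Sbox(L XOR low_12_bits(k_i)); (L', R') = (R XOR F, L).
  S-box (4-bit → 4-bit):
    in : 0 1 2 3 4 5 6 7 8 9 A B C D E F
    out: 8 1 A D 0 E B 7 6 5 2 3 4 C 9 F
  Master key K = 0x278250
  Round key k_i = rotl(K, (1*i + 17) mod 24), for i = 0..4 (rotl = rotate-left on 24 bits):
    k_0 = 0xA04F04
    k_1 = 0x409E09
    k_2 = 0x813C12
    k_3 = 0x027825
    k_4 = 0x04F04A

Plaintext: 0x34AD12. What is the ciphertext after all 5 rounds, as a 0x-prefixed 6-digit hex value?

s_0 = plaintext = 0x34AD12
s_1 = Round(s_0, k_0) = 0xD12951
s_2 = Round(s_1, k_1) = 0x951AF4
s_3 = Round(s_2, k_2) = 0xAF42CA
s_4 = Round(s_3, k_3) = 0x2CA86B
s_5 = Round(s_4, k_4) = 0x86B46B

0x86B46B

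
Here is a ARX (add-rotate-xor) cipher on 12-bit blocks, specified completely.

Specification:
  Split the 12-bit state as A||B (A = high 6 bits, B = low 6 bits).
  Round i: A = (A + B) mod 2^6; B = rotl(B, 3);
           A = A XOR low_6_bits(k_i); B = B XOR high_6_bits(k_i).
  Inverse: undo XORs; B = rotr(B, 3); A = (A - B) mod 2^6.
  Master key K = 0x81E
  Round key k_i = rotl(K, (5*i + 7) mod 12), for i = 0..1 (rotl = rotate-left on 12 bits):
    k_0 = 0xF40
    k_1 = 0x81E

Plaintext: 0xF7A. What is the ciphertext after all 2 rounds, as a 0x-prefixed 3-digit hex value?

0xFF5

s_0 = plaintext = 0xF7A
s_1 = Round(s_0, k_0) = 0xDEA
s_2 = Round(s_1, k_1) = 0xFF5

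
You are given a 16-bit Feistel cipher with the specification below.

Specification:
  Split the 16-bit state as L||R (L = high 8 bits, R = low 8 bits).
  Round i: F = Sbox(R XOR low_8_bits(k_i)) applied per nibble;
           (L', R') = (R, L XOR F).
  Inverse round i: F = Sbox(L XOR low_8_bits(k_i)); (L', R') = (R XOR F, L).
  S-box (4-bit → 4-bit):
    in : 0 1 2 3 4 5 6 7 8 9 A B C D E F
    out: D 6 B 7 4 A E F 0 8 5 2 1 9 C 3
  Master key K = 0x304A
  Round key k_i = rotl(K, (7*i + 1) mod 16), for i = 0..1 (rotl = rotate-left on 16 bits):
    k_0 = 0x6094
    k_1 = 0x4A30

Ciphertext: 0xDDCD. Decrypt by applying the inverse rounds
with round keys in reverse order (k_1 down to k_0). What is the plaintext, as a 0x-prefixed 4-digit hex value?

s_0 = ciphertext = 0xDDCD
s_1 = InvRound(s_0, k_1) = 0x04DD
s_2 = InvRound(s_1, k_0) = 0x5004

0x5004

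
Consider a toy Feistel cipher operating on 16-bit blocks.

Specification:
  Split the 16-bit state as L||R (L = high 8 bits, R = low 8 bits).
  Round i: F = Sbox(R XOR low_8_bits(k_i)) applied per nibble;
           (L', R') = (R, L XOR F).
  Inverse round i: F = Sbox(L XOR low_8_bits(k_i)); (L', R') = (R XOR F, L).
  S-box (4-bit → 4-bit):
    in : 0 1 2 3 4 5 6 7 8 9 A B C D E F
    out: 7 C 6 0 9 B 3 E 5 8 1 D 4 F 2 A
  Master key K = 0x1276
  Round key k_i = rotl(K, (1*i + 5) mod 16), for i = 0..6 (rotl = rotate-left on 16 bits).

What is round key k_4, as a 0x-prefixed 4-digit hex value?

K = 0x1276
k_0 = rotl(K, (1*0+5) mod 16) = rotl(K, 5) = 0x4EC2
k_1 = rotl(K, (1*1+5) mod 16) = rotl(K, 6) = 0x9D84
k_2 = rotl(K, (1*2+5) mod 16) = rotl(K, 7) = 0x3B09
k_3 = rotl(K, (1*3+5) mod 16) = rotl(K, 8) = 0x7612
k_4 = rotl(K, (1*4+5) mod 16) = rotl(K, 9) = 0xEC24

0xEC24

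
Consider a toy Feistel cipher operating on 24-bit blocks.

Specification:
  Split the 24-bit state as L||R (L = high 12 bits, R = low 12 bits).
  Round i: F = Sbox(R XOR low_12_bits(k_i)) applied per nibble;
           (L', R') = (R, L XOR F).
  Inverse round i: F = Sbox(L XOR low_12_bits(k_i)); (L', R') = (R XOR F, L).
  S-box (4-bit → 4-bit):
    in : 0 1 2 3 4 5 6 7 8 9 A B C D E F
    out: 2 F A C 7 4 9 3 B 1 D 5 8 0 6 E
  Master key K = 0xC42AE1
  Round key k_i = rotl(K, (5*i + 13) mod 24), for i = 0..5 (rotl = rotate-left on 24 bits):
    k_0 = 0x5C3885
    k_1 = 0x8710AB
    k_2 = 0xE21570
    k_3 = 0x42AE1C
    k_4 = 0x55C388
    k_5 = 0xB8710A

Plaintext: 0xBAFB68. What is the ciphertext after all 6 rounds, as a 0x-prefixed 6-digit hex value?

s_0 = plaintext = 0xBAFB68
s_1 = Round(s_0, k_0) = 0xB687CF
s_2 = Round(s_1, k_1) = 0x7CF8FF
s_3 = Round(s_2, k_2) = 0x8FF771
s_4 = Round(s_3, k_3) = 0x77196F
s_5 = Round(s_4, k_4) = 0x96FA12
s_6 = Round(s_5, k_5) = 0xA12C94

0xA12C94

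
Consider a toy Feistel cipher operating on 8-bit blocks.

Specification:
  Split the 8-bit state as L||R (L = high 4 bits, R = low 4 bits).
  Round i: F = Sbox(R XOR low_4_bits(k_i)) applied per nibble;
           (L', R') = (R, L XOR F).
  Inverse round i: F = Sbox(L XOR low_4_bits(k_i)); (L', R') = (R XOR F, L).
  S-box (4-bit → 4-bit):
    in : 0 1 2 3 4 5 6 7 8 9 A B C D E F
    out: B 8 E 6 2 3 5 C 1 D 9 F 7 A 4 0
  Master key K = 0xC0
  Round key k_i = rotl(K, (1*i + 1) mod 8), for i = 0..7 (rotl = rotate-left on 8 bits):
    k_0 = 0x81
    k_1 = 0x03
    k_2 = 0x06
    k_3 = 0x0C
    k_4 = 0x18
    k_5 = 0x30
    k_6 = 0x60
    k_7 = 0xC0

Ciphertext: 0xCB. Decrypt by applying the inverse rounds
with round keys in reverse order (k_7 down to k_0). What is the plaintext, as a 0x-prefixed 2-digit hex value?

s_0 = ciphertext = 0xCB
s_1 = InvRound(s_0, k_7) = 0xCC
s_2 = InvRound(s_1, k_6) = 0xBC
s_3 = InvRound(s_2, k_5) = 0x3B
s_4 = InvRound(s_3, k_4) = 0x43
s_5 = InvRound(s_4, k_3) = 0x24
s_6 = InvRound(s_5, k_2) = 0x62
s_7 = InvRound(s_6, k_1) = 0x16
s_8 = InvRound(s_7, k_0) = 0xD1

0xD1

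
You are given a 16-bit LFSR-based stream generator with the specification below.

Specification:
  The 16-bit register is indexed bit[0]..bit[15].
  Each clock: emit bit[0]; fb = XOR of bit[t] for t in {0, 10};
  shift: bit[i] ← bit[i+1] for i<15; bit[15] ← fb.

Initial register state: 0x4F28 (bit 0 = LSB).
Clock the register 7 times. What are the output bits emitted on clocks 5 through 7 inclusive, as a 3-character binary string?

reg_0 = 0x4F28
clock 1: out=0, reg = 0xA794
clock 2: out=0, reg = 0xD3CA
clock 3: out=0, reg = 0x69E5
clock 4: out=1, reg = 0xB4F2
clock 5: out=0, reg = 0xDA79
clock 6: out=1, reg = 0xED3C
clock 7: out=0, reg = 0xF69E

010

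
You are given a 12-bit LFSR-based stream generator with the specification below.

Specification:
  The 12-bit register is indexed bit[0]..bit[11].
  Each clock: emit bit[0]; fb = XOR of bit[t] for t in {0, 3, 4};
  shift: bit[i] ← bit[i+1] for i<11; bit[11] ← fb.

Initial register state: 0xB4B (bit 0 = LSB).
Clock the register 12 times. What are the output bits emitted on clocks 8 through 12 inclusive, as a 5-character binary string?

01101

reg_0 = 0xB4B
clock 1: out=1, reg = 0x5A5
clock 2: out=1, reg = 0xAD2
clock 3: out=0, reg = 0xD69
clock 4: out=1, reg = 0x6B4
clock 5: out=0, reg = 0xB5A
clock 6: out=0, reg = 0x5AD
clock 7: out=1, reg = 0x2D6
clock 8: out=0, reg = 0x96B
clock 9: out=1, reg = 0x4B5
clock 10: out=1, reg = 0x25A
clock 11: out=0, reg = 0x12D
clock 12: out=1, reg = 0x096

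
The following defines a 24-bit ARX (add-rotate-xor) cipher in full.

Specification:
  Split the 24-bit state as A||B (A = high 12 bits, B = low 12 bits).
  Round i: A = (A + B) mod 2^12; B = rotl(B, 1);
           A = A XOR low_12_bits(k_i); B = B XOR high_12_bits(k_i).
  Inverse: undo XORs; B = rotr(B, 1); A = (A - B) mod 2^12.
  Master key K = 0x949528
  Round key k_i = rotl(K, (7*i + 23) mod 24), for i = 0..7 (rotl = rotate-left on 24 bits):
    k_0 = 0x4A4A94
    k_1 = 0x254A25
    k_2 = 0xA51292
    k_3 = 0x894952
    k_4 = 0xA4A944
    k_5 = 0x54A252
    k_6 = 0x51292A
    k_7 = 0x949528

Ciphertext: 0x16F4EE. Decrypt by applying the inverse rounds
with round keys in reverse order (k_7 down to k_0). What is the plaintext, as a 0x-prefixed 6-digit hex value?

0x01BAF4

s_0 = ciphertext = 0x16F4EE
s_1 = InvRound(s_0, k_7) = 0x574ED3
s_2 = InvRound(s_1, k_6) = 0xE7EDE0
s_3 = InvRound(s_2, k_5) = 0x7D7455
s_4 = InvRound(s_3, k_4) = 0xF84F0F
s_5 = InvRound(s_4, k_3) = 0xB09BCD
s_6 = InvRound(s_5, k_2) = 0x8CD0CE
s_7 = InvRound(s_6, k_1) = 0x19B14D
s_8 = InvRound(s_7, k_0) = 0x01BAF4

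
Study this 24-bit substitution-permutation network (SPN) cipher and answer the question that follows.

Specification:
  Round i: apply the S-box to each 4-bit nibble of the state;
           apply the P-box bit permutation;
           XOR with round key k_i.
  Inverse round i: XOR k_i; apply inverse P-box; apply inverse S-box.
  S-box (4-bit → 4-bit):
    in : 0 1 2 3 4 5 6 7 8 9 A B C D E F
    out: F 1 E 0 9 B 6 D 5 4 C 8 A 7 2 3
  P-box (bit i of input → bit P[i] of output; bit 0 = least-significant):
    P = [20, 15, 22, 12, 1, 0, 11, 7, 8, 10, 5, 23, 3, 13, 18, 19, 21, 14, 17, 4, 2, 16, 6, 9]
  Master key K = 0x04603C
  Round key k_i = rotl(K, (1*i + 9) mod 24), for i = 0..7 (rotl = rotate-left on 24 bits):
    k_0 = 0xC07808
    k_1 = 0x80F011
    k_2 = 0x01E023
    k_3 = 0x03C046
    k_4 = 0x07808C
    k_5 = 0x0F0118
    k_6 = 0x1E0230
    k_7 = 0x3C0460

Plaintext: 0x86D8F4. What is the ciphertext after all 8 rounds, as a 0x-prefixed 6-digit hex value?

0xA0C3B7

s_0 = plaintext = 0x86D8F4
s_1 = Round(s_0, k_0) = 0xD60967
s_2 = Round(s_1, k_1) = 0xDF887C
s_3 = Round(s_2, k_2) = 0x2439CD
s_4 = Round(s_3, k_3) = 0x7242B7
s_5 = Round(s_4, k_4) = 0xDDD670
s_6 = Round(s_5, k_5) = 0x78FDF6
s_7 = Round(s_6, k_6) = 0x7CA55F
s_8 = Round(s_7, k_7) = 0xA0C3B7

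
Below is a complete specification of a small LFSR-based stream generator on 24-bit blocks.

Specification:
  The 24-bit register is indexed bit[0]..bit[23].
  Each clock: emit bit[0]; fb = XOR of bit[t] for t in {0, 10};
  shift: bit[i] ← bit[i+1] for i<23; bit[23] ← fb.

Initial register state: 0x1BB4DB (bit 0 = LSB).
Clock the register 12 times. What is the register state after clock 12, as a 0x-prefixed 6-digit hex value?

0x2361BB

reg_0 = 0x1BB4DB
clock 1: out=1, reg = 0x0DDA6D
clock 2: out=1, reg = 0x86ED36
clock 3: out=0, reg = 0xC3769B
clock 4: out=1, reg = 0x61BB4D
clock 5: out=1, reg = 0xB0DDA6
clock 6: out=0, reg = 0xD86ED3
clock 7: out=1, reg = 0x6C3769
clock 8: out=1, reg = 0x361BB4
clock 9: out=0, reg = 0x1B0DDA
clock 10: out=0, reg = 0x8D86ED
clock 11: out=1, reg = 0x46C376
clock 12: out=0, reg = 0x2361BB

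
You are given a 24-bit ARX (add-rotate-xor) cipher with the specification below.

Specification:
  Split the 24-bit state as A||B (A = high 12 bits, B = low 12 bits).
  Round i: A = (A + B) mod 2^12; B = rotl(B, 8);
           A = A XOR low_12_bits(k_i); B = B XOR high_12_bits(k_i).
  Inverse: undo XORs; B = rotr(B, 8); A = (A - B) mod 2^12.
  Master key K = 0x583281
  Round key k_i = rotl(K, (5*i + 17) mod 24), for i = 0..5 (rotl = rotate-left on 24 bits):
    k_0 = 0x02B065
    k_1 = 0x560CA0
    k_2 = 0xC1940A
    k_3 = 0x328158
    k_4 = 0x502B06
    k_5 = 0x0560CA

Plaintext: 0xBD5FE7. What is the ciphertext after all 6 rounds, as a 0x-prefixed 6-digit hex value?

s_0 = plaintext = 0xBD5FE7
s_1 = Round(s_0, k_0) = 0xBD97D5
s_2 = Round(s_1, k_1) = 0xF0E01D
s_3 = Round(s_2, k_2) = 0xB21118
s_4 = Round(s_3, k_3) = 0xD61B39
s_5 = Round(s_4, k_4) = 0x39CCB1
s_6 = Round(s_5, k_5) = 0x08719D

0x08719D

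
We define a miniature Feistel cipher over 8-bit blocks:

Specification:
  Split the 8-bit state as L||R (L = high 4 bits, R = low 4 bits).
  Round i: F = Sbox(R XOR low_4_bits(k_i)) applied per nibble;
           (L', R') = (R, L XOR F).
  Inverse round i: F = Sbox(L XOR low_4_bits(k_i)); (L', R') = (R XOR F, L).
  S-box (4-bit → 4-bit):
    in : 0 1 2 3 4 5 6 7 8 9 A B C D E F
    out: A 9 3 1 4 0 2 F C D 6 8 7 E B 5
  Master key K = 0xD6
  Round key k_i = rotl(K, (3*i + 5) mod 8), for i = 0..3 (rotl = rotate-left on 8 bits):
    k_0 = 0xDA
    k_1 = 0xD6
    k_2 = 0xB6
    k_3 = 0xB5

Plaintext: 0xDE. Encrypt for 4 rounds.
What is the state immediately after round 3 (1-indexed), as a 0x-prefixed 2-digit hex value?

0xB7

s_0 = plaintext = 0xDE
s_1 = Round(s_0, k_0) = 0xE9
s_2 = Round(s_1, k_1) = 0x9B
s_3 = Round(s_2, k_2) = 0xB7
s_4 = Round(s_3, k_3) = 0x78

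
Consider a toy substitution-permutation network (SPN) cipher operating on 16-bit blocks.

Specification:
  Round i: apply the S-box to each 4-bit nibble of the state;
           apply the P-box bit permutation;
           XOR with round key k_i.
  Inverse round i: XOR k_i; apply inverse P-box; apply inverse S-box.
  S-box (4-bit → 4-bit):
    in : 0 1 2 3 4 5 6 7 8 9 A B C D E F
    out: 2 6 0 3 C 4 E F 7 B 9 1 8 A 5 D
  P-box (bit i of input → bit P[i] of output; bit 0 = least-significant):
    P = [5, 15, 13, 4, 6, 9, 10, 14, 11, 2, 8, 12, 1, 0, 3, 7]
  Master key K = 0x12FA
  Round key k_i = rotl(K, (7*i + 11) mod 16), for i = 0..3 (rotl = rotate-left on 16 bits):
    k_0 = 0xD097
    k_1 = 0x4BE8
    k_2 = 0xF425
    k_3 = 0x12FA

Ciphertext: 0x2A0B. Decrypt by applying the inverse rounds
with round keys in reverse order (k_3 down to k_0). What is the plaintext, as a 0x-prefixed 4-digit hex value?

s_0 = ciphertext = 0x2A0B
s_1 = InvRound(s_0, k_3) = 0xDABF
s_2 = InvRound(s_1, k_2) = 0xFB14
s_3 = InvRound(s_2, k_1) = 0x4DB7
s_4 = InvRound(s_3, k_0) = 0x2F53

0x2F53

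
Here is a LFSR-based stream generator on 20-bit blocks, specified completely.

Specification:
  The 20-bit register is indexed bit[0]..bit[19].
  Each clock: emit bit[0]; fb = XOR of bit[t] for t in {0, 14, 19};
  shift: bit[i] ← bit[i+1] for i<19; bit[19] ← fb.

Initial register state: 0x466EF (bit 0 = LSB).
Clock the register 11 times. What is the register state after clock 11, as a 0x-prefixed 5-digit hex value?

reg_0 = 0x466EF
clock 1: out=1, reg = 0x23377
clock 2: out=1, reg = 0x919BB
clock 3: out=1, reg = 0x48CDD
clock 4: out=1, reg = 0xA466E
clock 5: out=0, reg = 0x52337
clock 6: out=1, reg = 0xA919B
clock 7: out=1, reg = 0x548CD
clock 8: out=1, reg = 0x2A466
clock 9: out=0, reg = 0x15233
clock 10: out=1, reg = 0x0A919
clock 11: out=1, reg = 0x8548C

0x8548C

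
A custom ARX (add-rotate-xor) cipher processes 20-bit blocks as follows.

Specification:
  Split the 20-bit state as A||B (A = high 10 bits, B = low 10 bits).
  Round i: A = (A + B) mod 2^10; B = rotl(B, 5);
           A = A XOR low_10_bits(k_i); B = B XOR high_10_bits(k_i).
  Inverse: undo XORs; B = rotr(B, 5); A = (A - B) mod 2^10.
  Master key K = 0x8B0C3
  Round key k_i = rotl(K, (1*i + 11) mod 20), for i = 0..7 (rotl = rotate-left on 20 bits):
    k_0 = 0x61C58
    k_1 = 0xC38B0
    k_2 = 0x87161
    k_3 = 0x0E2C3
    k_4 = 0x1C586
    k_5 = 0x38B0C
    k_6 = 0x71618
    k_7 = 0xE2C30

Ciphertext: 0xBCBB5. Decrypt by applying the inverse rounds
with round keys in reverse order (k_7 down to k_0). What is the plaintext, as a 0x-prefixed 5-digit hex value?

s_0 = ciphertext = 0xBCBB5
s_1 = InvRound(s_0, k_7) = 0xC07C1
s_2 = InvRound(s_1, k_6) = 0x22490
s_3 = InvRound(s_2, k_5) = 0x50A43
s_4 = InvRound(s_3, k_4) = 0x9CE51
s_5 = InvRound(s_4, k_3) = 0xDF533
s_6 = InvRound(s_5, k_2) = 0x08DF9
s_7 = InvRound(s_6, k_1) = 0x672F7
s_8 = InvRound(s_7, k_0) = 0xEA61B

0xEA61B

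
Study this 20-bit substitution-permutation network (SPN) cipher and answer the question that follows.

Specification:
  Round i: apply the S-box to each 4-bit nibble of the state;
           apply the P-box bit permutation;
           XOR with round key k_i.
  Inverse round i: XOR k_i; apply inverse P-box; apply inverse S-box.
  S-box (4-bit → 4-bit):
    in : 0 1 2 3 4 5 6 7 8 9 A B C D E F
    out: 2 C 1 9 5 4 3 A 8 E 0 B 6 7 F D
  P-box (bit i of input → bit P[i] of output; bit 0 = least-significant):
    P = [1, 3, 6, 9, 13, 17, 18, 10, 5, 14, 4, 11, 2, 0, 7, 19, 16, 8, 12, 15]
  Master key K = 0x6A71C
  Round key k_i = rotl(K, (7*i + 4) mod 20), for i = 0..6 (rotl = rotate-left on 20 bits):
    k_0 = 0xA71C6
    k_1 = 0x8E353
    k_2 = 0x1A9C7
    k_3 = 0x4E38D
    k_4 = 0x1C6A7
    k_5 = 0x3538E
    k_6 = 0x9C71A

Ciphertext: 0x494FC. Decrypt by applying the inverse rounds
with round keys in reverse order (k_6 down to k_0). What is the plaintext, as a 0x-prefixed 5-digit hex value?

0x80786

s_0 = ciphertext = 0x494FC
s_1 = InvRound(s_0, k_6) = 0xDF65F
s_2 = InvRound(s_1, k_5) = 0x795E5
s_3 = InvRound(s_2, k_4) = 0xCA0CF
s_4 = InvRound(s_3, k_3) = 0x080AF
s_5 = InvRound(s_4, k_2) = 0x6A32C
s_6 = InvRound(s_5, k_1) = 0xABDCD
s_7 = InvRound(s_6, k_0) = 0x80786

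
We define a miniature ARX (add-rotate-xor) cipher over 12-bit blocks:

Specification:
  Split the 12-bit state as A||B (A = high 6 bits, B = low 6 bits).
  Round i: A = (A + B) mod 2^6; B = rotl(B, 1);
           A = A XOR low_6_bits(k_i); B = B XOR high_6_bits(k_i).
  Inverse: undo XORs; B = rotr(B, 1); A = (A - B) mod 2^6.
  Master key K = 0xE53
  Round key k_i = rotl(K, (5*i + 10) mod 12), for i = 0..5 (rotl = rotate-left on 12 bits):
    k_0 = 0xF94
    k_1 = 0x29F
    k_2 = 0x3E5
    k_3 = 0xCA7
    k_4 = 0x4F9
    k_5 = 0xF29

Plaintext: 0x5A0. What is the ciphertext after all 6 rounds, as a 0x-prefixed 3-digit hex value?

s_0 = plaintext = 0x5A0
s_1 = Round(s_0, k_0) = 0x8BF
s_2 = Round(s_1, k_1) = 0xFB5
s_3 = Round(s_2, k_2) = 0x5A4
s_4 = Round(s_3, k_3) = 0x77B
s_5 = Round(s_4, k_4) = 0x864
s_6 = Round(s_5, k_5) = 0xB35

0xB35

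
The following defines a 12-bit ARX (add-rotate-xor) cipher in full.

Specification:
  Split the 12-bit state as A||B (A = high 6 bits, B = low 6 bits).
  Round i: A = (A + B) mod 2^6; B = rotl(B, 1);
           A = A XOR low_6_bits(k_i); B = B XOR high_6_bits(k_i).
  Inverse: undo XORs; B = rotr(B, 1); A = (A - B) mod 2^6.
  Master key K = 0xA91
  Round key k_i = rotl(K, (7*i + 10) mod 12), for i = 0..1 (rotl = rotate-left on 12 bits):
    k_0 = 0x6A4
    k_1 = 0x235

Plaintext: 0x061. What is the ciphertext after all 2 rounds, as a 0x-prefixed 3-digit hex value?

s_0 = plaintext = 0x061
s_1 = Round(s_0, k_0) = 0x199
s_2 = Round(s_1, k_1) = 0xABA

0xABA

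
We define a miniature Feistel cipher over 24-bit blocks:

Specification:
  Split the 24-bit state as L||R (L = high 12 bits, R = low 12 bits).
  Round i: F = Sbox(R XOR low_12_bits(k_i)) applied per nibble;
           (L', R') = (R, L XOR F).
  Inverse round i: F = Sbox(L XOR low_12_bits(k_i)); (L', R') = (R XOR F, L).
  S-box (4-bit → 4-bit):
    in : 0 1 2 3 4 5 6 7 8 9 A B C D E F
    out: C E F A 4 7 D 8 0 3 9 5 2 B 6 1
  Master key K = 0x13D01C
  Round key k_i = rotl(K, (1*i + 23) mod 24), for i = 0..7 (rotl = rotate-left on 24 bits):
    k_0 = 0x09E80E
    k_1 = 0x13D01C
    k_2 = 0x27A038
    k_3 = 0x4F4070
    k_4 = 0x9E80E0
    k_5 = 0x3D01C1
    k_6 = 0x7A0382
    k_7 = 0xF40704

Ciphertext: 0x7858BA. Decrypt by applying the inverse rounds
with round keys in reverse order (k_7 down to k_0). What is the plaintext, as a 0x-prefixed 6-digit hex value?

0x3BA3C6

s_0 = ciphertext = 0x7858BA
s_1 = InvRound(s_0, k_7) = 0x4B4785
s_2 = InvRound(s_1, k_6) = 0xF284B4
s_3 = InvRound(s_2, k_5) = 0x2D7F28
s_4 = InvRound(s_3, k_4) = 0x0802D7
s_5 = InvRound(s_4, k_3) = 0xECB080
s_6 = InvRound(s_5, k_2) = 0x69AECB
s_7 = InvRound(s_6, k_1) = 0x3C669A
s_8 = InvRound(s_7, k_0) = 0x3BA3C6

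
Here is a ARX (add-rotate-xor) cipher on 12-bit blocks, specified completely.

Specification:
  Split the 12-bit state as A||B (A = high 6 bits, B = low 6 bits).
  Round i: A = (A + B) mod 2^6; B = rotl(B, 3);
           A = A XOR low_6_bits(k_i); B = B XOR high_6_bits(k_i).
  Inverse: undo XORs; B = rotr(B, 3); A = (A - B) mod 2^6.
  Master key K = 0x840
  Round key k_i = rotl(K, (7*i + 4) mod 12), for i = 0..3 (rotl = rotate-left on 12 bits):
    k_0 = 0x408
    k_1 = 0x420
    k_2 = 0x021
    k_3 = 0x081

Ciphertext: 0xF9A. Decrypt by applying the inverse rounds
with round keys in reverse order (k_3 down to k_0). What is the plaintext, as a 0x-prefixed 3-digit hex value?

0x88A

s_0 = ciphertext = 0xF9A
s_1 = InvRound(s_0, k_3) = 0xF03
s_2 = InvRound(s_1, k_2) = 0x158
s_3 = InvRound(s_2, k_1) = 0x901
s_4 = InvRound(s_3, k_0) = 0x88A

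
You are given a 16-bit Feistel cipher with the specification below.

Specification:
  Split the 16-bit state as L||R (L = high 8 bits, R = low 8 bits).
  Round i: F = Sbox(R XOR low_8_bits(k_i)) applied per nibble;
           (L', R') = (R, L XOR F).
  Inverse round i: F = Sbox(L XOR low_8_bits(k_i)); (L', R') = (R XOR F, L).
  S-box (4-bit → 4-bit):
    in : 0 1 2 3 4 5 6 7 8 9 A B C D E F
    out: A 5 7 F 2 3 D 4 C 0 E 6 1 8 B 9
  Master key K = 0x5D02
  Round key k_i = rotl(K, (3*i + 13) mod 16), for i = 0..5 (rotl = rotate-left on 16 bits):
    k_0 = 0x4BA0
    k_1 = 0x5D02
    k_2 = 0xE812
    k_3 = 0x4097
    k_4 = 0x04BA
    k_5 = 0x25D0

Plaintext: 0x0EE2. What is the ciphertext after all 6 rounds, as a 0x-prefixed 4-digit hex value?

0x316E

s_0 = plaintext = 0x0EE2
s_1 = Round(s_0, k_0) = 0xE229
s_2 = Round(s_1, k_1) = 0x2994
s_3 = Round(s_2, k_2) = 0x94E4
s_4 = Round(s_3, k_3) = 0xE4DB
s_5 = Round(s_4, k_4) = 0xDB31
s_6 = Round(s_5, k_5) = 0x316E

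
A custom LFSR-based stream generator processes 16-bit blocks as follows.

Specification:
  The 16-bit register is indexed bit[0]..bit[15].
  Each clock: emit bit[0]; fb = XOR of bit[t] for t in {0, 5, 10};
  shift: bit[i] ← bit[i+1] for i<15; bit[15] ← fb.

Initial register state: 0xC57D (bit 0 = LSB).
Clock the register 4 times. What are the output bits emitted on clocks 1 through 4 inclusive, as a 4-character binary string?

1011

reg_0 = 0xC57D
clock 1: out=1, reg = 0xE2BE
clock 2: out=0, reg = 0xF15F
clock 3: out=1, reg = 0xF8AF
clock 4: out=1, reg = 0x7C57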